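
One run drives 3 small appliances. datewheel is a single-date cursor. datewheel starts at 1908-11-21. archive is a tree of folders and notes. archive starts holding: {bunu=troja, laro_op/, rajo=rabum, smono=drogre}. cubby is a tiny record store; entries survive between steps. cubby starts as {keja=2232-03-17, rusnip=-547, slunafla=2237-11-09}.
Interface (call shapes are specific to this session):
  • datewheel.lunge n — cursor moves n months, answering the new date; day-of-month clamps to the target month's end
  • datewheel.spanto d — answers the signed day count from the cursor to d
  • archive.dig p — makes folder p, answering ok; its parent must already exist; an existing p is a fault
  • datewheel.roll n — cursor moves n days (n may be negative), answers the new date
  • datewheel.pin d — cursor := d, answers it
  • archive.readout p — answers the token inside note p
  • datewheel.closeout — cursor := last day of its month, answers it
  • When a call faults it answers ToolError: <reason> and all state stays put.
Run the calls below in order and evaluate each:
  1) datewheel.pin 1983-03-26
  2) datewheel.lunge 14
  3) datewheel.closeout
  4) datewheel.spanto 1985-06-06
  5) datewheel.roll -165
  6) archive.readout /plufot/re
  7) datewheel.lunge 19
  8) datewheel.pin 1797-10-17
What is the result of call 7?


Answer: 1985-07-18

Derivation:
CALL datewheel.pin[1983-03-26]
RET  1983-03-26
CALL datewheel.lunge[14]
RET  1984-05-26
CALL datewheel.closeout[]
RET  1984-05-31
CALL datewheel.spanto[1985-06-06]
RET  371
CALL datewheel.roll[-165]
RET  1983-12-18
CALL archive.readout[/plufot/re]
RET  ToolError: not found
CALL datewheel.lunge[19]
RET  1985-07-18
CALL datewheel.pin[1797-10-17]
RET  1797-10-17


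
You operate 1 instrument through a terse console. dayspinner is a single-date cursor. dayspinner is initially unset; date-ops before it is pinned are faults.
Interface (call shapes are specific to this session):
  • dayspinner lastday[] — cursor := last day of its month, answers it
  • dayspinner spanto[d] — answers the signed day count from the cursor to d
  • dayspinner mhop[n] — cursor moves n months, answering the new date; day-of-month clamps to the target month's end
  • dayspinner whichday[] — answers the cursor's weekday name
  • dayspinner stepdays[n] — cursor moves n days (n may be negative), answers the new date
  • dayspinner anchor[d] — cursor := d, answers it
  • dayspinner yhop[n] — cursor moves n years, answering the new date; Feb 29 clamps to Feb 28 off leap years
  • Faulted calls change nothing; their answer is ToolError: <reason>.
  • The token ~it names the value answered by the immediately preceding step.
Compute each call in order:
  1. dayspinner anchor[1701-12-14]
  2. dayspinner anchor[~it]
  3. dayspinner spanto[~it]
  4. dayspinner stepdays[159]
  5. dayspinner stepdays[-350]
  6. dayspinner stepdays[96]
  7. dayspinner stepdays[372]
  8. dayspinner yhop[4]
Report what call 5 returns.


Answer: 1701-06-06

Derivation:
→ dayspinner anchor(d: 1701-12-14)
← 1701-12-14
→ dayspinner anchor(d: ~it)
← 1701-12-14
→ dayspinner spanto(d: ~it)
← 0
→ dayspinner stepdays(n: 159)
← 1702-05-22
→ dayspinner stepdays(n: -350)
← 1701-06-06
→ dayspinner stepdays(n: 96)
← 1701-09-10
→ dayspinner stepdays(n: 372)
← 1702-09-17
→ dayspinner yhop(n: 4)
← 1706-09-17


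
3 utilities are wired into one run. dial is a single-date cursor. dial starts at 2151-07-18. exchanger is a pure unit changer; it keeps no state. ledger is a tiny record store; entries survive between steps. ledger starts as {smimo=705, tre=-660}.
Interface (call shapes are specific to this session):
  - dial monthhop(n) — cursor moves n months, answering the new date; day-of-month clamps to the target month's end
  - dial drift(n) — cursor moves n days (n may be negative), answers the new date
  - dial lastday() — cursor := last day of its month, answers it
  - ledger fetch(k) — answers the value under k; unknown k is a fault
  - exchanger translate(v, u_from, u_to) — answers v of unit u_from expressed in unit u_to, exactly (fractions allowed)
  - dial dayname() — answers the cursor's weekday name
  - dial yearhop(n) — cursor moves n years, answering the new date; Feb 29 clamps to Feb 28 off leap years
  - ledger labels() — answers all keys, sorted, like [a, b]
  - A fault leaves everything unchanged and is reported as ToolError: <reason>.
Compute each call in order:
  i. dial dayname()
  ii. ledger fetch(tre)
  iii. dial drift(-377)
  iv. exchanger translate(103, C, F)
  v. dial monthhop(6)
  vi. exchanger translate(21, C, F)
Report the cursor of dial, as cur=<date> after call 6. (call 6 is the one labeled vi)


Step: dial dayname[]
Result: Sunday
Step: ledger fetch[k: tre]
Result: -660
Step: dial drift[n: -377]
Result: 2150-07-06
Step: exchanger translate[v: 103; u_from: C; u_to: F]
Result: 1087/5
Step: dial monthhop[n: 6]
Result: 2151-01-06
Step: exchanger translate[v: 21; u_from: C; u_to: F]
Result: 349/5

Answer: cur=2151-01-06


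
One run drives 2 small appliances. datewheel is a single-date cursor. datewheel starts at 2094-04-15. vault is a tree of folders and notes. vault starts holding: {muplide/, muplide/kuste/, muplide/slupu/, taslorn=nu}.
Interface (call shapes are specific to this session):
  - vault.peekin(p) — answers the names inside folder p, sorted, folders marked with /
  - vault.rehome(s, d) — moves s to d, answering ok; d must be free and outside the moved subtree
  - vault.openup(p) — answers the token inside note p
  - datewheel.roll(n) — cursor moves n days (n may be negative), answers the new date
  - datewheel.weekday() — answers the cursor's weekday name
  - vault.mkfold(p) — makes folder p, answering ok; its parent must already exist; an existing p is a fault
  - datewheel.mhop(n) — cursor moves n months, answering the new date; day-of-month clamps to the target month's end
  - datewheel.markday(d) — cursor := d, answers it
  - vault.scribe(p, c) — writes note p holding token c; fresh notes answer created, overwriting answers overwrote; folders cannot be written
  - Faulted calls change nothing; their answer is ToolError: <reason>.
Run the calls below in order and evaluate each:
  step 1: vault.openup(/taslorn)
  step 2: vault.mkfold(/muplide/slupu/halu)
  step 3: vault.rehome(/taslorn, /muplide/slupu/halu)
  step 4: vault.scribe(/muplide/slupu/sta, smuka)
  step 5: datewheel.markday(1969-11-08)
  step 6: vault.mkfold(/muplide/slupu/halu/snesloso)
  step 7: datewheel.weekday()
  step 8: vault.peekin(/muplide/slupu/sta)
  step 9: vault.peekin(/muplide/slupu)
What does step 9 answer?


Answer: [halu/, sta]

Derivation:
Act: openup[p→/taslorn]
Obs: nu
Act: mkfold[p→/muplide/slupu/halu]
Obs: ok
Act: rehome[s→/taslorn; d→/muplide/slupu/halu]
Obs: ToolError: exists
Act: scribe[p→/muplide/slupu/sta; c→smuka]
Obs: created
Act: markday[d→1969-11-08]
Obs: 1969-11-08
Act: mkfold[p→/muplide/slupu/halu/snesloso]
Obs: ok
Act: weekday[]
Obs: Saturday
Act: peekin[p→/muplide/slupu/sta]
Obs: ToolError: not a directory
Act: peekin[p→/muplide/slupu]
Obs: [halu/, sta]


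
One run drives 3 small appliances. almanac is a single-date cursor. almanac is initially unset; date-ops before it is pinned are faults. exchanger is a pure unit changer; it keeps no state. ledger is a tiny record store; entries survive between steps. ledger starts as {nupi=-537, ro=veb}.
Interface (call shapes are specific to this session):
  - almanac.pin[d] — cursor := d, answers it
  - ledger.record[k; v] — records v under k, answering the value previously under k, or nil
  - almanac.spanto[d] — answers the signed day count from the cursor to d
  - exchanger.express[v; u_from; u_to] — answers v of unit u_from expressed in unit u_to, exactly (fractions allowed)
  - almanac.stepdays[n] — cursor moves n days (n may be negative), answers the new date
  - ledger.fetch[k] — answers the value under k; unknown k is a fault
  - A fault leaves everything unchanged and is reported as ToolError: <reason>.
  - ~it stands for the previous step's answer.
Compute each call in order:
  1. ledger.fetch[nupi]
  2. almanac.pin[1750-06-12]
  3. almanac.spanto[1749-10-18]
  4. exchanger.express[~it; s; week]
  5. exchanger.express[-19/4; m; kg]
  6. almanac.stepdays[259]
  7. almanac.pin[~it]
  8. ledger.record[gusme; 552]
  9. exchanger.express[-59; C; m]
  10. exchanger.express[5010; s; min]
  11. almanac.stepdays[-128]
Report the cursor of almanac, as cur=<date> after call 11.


Answer: cur=1750-10-21

Derivation:
==> ledger.fetch(k→nupi)
<== -537
==> almanac.pin(d→1750-06-12)
<== 1750-06-12
==> almanac.spanto(d→1749-10-18)
<== -237
==> exchanger.express(v→~it, u_from→s, u_to→week)
<== -79/201600
==> exchanger.express(v→-19/4, u_from→m, u_to→kg)
<== ToolError: incompatible units
==> almanac.stepdays(n→259)
<== 1751-02-26
==> almanac.pin(d→~it)
<== 1751-02-26
==> ledger.record(k→gusme, v→552)
<== nil
==> exchanger.express(v→-59, u_from→C, u_to→m)
<== ToolError: incompatible units
==> exchanger.express(v→5010, u_from→s, u_to→min)
<== 167/2
==> almanac.stepdays(n→-128)
<== 1750-10-21


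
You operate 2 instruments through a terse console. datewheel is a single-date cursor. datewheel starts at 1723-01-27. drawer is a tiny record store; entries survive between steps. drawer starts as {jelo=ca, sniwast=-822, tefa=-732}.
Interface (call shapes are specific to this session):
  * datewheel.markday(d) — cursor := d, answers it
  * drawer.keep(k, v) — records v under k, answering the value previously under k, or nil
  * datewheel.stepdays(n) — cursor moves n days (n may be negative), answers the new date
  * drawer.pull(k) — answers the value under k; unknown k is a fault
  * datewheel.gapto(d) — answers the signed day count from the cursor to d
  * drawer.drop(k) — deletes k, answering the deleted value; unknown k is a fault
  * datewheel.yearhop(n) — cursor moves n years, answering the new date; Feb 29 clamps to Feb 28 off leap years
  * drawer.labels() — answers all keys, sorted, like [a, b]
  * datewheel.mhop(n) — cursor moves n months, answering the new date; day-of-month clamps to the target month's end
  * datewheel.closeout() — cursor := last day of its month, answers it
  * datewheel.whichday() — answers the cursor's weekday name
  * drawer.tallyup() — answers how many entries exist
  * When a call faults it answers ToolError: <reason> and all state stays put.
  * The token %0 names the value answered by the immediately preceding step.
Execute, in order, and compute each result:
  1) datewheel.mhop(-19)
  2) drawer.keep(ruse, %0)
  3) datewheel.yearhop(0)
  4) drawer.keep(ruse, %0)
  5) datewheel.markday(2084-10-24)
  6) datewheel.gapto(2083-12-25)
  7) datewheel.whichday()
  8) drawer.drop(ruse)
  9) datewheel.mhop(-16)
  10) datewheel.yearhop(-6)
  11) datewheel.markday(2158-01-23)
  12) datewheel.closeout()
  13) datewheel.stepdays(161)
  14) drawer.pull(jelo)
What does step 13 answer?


Answer: 2158-07-11

Derivation:
// 1. mhop(n='-19') : 1721-06-27
// 2. keep(k='ruse', v='%0') : nil
// 3. yearhop(n='0') : 1721-06-27
// 4. keep(k='ruse', v='%0') : 1721-06-27
// 5. markday(d='2084-10-24') : 2084-10-24
// 6. gapto(d='2083-12-25') : -304
// 7. whichday() : Tuesday
// 8. drop(k='ruse') : 1721-06-27
// 9. mhop(n='-16') : 2083-06-24
// 10. yearhop(n='-6') : 2077-06-24
// 11. markday(d='2158-01-23') : 2158-01-23
// 12. closeout() : 2158-01-31
// 13. stepdays(n='161') : 2158-07-11
// 14. pull(k='jelo') : ca


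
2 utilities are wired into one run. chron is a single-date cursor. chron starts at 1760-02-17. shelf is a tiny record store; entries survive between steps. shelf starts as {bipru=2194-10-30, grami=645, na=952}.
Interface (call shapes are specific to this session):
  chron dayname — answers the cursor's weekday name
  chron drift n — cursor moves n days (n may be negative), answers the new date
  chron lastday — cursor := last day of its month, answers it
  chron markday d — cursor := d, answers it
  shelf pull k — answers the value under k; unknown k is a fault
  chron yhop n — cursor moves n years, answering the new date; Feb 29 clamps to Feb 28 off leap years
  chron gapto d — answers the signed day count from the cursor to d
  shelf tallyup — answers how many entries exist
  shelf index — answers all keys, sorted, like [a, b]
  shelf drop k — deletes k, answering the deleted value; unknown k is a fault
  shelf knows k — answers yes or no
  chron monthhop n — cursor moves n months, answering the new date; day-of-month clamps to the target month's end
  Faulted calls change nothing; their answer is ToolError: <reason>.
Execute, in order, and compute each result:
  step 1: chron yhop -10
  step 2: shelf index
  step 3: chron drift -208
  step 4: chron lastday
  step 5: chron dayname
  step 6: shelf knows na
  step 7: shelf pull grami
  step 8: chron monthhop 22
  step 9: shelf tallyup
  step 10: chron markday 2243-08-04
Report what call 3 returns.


Answer: 1749-07-24

Derivation:
! 1. chron yhop(n→-10) -> 1750-02-17
! 2. shelf index() -> [bipru, grami, na]
! 3. chron drift(n→-208) -> 1749-07-24
! 4. chron lastday() -> 1749-07-31
! 5. chron dayname() -> Thursday
! 6. shelf knows(k→na) -> yes
! 7. shelf pull(k→grami) -> 645
! 8. chron monthhop(n→22) -> 1751-05-31
! 9. shelf tallyup() -> 3
! 10. chron markday(d→2243-08-04) -> 2243-08-04


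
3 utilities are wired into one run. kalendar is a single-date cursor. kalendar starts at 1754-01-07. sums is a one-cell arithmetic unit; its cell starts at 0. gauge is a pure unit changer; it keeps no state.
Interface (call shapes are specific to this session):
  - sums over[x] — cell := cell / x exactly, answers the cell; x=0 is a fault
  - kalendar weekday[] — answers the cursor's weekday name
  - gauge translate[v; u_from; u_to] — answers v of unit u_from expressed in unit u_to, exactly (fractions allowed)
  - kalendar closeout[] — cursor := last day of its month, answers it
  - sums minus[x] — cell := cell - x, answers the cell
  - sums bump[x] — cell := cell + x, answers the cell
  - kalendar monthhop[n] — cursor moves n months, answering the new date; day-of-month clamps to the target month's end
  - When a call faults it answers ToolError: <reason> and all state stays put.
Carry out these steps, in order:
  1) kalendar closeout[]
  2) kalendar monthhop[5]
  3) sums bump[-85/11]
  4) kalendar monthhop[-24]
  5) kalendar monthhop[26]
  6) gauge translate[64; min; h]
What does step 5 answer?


Answer: 1754-08-30

Derivation:
! kalendar closeout() => 1754-01-31
! kalendar monthhop(n=5) => 1754-06-30
! sums bump(x=-85/11) => -85/11
! kalendar monthhop(n=-24) => 1752-06-30
! kalendar monthhop(n=26) => 1754-08-30
! gauge translate(v=64, u_from=min, u_to=h) => 16/15


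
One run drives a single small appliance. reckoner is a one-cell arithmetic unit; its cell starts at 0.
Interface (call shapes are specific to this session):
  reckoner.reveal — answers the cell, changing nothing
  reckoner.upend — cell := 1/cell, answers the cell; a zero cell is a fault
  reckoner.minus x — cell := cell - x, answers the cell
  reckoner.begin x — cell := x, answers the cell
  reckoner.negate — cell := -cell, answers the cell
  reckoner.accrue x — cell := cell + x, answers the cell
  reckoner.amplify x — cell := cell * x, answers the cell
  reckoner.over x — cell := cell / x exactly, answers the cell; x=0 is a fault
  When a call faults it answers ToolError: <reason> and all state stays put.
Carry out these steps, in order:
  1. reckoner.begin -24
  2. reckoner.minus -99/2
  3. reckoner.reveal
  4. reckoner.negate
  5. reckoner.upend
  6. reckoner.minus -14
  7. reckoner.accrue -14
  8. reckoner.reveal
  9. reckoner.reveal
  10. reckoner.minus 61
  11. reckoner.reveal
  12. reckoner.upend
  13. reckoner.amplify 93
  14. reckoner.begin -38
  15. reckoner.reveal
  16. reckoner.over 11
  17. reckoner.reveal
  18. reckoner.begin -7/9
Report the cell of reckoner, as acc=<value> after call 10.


-- 1. begin(x=-24) => -24
-- 2. minus(x=-99/2) => 51/2
-- 3. reveal() => 51/2
-- 4. negate() => -51/2
-- 5. upend() => -2/51
-- 6. minus(x=-14) => 712/51
-- 7. accrue(x=-14) => -2/51
-- 8. reveal() => -2/51
-- 9. reveal() => -2/51
-- 10. minus(x=61) => -3113/51
-- 11. reveal() => -3113/51
-- 12. upend() => -51/3113
-- 13. amplify(x=93) => -4743/3113
-- 14. begin(x=-38) => -38
-- 15. reveal() => -38
-- 16. over(x=11) => -38/11
-- 17. reveal() => -38/11
-- 18. begin(x=-7/9) => -7/9

Answer: acc=-3113/51


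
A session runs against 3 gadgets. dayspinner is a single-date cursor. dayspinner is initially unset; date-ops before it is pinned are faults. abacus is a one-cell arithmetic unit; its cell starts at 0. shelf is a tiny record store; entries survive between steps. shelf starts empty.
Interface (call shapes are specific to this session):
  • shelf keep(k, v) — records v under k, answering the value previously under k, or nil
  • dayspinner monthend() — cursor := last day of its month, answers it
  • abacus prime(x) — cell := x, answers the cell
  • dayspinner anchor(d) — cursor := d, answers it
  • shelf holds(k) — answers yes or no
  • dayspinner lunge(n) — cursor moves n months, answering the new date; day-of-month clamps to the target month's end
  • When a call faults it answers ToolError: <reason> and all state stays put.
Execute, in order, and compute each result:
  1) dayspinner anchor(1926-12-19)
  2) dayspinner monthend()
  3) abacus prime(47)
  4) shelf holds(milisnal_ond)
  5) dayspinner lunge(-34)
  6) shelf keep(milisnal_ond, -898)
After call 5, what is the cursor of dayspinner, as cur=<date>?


> dayspinner anchor 1926-12-19
  1926-12-19
> dayspinner monthend
  1926-12-31
> abacus prime 47
  47
> shelf holds milisnal_ond
  no
> dayspinner lunge -34
  1924-02-29
> shelf keep milisnal_ond -898
  nil

Answer: cur=1924-02-29


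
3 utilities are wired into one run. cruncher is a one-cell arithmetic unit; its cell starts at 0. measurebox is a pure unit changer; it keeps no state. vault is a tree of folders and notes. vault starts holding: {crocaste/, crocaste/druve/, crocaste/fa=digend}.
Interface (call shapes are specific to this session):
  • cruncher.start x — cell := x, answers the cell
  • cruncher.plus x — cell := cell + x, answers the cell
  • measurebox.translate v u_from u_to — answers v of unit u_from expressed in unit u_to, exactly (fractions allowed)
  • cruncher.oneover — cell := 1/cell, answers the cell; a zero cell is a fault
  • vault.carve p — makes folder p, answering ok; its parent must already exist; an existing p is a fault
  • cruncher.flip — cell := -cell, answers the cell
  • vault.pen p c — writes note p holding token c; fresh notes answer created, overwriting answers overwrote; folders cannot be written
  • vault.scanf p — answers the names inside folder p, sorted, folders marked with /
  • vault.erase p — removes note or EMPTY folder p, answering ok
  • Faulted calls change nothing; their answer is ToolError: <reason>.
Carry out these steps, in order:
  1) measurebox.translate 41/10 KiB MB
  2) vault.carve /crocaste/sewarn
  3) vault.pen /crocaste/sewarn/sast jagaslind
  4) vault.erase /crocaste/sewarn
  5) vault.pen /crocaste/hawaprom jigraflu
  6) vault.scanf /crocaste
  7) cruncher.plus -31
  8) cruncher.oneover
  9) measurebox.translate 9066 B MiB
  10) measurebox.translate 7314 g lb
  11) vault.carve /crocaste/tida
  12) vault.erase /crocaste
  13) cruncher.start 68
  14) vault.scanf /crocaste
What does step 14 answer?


~$ measurebox.translate v→41/10 u_from→KiB u_to→MB
= 328/78125
~$ vault.carve p→/crocaste/sewarn
= ok
~$ vault.pen p→/crocaste/sewarn/sast c→jagaslind
= created
~$ vault.erase p→/crocaste/sewarn
= ToolError: not empty
~$ vault.pen p→/crocaste/hawaprom c→jigraflu
= created
~$ vault.scanf p→/crocaste
= [druve/, fa, hawaprom, sewarn/]
~$ cruncher.plus x→-31
= -31
~$ cruncher.oneover
= -1/31
~$ measurebox.translate v→9066 u_from→B u_to→MiB
= 4533/524288
~$ measurebox.translate v→7314 u_from→g u_to→lb
= 731400000/45359237
~$ vault.carve p→/crocaste/tida
= ok
~$ vault.erase p→/crocaste
= ToolError: not empty
~$ cruncher.start x→68
= 68
~$ vault.scanf p→/crocaste
= [druve/, fa, hawaprom, sewarn/, tida/]

Answer: [druve/, fa, hawaprom, sewarn/, tida/]


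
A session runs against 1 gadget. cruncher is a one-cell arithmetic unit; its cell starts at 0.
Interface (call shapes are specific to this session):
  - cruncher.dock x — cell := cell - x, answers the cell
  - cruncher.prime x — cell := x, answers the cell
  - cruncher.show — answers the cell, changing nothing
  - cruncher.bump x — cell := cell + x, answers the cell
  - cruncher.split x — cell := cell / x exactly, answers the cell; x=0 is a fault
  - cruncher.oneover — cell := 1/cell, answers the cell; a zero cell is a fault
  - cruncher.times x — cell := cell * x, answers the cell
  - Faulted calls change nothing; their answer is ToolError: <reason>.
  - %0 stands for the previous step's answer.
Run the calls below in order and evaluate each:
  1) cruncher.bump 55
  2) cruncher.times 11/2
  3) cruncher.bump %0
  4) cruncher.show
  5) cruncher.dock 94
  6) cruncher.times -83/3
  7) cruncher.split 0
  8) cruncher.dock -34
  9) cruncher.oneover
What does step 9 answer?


Act: cruncher.bump[x=55]
Obs: 55
Act: cruncher.times[x=11/2]
Obs: 605/2
Act: cruncher.bump[x=%0]
Obs: 605
Act: cruncher.show[]
Obs: 605
Act: cruncher.dock[x=94]
Obs: 511
Act: cruncher.times[x=-83/3]
Obs: -42413/3
Act: cruncher.split[x=0]
Obs: ToolError: division by zero
Act: cruncher.dock[x=-34]
Obs: -42311/3
Act: cruncher.oneover[]
Obs: -3/42311

Answer: -3/42311


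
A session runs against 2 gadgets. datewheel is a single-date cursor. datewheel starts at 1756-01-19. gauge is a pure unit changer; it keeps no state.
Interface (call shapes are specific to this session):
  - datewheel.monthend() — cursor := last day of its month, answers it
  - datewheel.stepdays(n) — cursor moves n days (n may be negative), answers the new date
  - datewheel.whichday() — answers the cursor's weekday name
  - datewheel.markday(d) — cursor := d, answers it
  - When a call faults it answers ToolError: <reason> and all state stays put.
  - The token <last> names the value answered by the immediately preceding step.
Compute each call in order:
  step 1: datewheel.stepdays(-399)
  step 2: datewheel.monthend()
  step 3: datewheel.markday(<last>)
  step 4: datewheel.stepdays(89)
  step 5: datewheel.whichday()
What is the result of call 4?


[in] datewheel.stepdays -399
= 1754-12-16
[in] datewheel.monthend
= 1754-12-31
[in] datewheel.markday <last>
= 1754-12-31
[in] datewheel.stepdays 89
= 1755-03-30
[in] datewheel.whichday
= Sunday

Answer: 1755-03-30


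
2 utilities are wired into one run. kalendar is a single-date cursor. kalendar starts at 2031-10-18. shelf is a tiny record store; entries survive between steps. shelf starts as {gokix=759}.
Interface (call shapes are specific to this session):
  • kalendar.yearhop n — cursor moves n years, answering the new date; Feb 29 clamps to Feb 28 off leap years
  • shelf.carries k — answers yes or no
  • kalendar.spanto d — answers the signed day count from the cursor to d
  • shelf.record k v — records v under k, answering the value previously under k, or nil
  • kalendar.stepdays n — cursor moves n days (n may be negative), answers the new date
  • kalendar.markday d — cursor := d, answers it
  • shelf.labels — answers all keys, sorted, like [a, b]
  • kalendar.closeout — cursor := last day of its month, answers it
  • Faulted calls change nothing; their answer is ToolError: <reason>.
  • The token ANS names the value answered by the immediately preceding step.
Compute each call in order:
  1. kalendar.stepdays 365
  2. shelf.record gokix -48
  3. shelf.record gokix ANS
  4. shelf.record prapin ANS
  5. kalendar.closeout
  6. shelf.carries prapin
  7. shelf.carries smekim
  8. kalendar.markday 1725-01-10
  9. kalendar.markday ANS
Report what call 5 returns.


→ kalendar.stepdays(n='365')
← 2032-10-17
→ shelf.record(k='gokix', v='-48')
← 759
→ shelf.record(k='gokix', v='ANS')
← -48
→ shelf.record(k='prapin', v='ANS')
← nil
→ kalendar.closeout()
← 2032-10-31
→ shelf.carries(k='prapin')
← yes
→ shelf.carries(k='smekim')
← no
→ kalendar.markday(d='1725-01-10')
← 1725-01-10
→ kalendar.markday(d='ANS')
← 1725-01-10

Answer: 2032-10-31


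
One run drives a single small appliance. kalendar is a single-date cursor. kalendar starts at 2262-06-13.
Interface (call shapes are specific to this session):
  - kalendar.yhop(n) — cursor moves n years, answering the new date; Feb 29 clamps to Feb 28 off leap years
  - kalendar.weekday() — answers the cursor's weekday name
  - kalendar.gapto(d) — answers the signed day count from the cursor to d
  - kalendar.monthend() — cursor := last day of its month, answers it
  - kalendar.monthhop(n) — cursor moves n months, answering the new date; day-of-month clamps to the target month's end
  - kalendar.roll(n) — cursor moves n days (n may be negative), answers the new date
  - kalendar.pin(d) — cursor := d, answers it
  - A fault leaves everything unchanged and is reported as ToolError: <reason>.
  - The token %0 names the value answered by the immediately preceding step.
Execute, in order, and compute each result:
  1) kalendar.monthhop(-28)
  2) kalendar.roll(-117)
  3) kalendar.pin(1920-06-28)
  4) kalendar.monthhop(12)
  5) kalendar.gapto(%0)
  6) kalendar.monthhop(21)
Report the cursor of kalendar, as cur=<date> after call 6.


Answer: cur=1923-03-28

Derivation:
→ kalendar.monthhop(n: -28)
← 2260-02-13
→ kalendar.roll(n: -117)
← 2259-10-19
→ kalendar.pin(d: 1920-06-28)
← 1920-06-28
→ kalendar.monthhop(n: 12)
← 1921-06-28
→ kalendar.gapto(d: %0)
← 0
→ kalendar.monthhop(n: 21)
← 1923-03-28


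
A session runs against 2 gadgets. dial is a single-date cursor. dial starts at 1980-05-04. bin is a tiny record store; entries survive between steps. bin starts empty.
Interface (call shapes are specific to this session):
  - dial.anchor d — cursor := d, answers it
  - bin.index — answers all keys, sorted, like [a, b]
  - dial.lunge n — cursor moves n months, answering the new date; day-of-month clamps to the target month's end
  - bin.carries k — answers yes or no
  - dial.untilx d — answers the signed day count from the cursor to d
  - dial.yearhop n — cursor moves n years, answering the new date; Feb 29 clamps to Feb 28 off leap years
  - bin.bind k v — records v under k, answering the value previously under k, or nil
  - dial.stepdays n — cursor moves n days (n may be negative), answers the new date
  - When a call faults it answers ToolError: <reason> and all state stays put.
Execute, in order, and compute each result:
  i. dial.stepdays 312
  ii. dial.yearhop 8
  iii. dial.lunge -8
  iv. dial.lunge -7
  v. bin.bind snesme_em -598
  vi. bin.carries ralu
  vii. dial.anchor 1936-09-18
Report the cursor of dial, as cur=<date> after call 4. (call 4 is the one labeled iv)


Answer: cur=1987-12-12

Derivation:
[in] dial.stepdays 312
  1981-03-12
[in] dial.yearhop 8
  1989-03-12
[in] dial.lunge -8
  1988-07-12
[in] dial.lunge -7
  1987-12-12
[in] bin.bind snesme_em -598
  nil
[in] bin.carries ralu
  no
[in] dial.anchor 1936-09-18
  1936-09-18


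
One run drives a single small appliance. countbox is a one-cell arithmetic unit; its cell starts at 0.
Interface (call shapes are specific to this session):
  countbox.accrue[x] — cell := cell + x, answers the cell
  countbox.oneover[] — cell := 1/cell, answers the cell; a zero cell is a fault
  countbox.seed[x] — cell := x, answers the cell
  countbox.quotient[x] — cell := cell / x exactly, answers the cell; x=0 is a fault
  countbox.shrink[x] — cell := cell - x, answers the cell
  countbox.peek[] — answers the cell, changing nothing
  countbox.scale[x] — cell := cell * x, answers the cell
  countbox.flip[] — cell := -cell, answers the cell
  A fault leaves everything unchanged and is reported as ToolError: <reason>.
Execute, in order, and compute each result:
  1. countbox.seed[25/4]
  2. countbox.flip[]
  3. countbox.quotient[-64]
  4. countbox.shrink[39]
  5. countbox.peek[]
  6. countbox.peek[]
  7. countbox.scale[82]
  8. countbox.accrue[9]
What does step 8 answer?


·→ countbox.seed(x→25/4)
·← 25/4
·→ countbox.flip()
·← -25/4
·→ countbox.quotient(x→-64)
·← 25/256
·→ countbox.shrink(x→39)
·← -9959/256
·→ countbox.peek()
·← -9959/256
·→ countbox.peek()
·← -9959/256
·→ countbox.scale(x→82)
·← -408319/128
·→ countbox.accrue(x→9)
·← -407167/128

Answer: -407167/128


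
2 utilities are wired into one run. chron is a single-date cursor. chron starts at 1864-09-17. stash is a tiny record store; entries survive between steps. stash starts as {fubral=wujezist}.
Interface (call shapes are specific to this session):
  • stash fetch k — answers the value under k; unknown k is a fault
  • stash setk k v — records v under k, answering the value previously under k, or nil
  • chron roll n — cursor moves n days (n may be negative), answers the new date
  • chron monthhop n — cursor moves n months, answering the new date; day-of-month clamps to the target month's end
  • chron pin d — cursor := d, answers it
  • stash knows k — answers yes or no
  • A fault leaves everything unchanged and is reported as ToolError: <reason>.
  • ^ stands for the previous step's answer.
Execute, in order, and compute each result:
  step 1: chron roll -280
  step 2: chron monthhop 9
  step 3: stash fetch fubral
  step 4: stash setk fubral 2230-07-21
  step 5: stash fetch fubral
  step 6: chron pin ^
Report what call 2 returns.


Answer: 1864-09-12

Derivation:
Step: chron roll[n=-280]
Result: 1863-12-12
Step: chron monthhop[n=9]
Result: 1864-09-12
Step: stash fetch[k=fubral]
Result: wujezist
Step: stash setk[k=fubral; v=2230-07-21]
Result: wujezist
Step: stash fetch[k=fubral]
Result: 2230-07-21
Step: chron pin[d=^]
Result: 2230-07-21


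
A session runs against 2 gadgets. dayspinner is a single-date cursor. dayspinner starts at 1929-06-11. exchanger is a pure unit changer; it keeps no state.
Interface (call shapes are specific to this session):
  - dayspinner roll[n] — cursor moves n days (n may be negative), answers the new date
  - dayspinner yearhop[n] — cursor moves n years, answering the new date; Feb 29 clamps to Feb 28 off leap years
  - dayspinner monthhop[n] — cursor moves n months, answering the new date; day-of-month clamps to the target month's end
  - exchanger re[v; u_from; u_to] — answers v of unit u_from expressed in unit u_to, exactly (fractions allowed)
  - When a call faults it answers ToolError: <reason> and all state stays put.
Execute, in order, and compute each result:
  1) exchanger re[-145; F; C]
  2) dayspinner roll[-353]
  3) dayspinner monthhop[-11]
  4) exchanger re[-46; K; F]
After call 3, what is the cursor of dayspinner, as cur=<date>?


Using exchanger re on v: -145, u_from: F, u_to: C, giving -295/3.
Now I run dayspinner roll on n: -353: 1928-06-23.
Invoking dayspinner monthhop on n: -11, yielding 1927-07-23.
Then exchanger re on v: -46, u_from: K, u_to: F: -54247/100.

Answer: cur=1927-07-23


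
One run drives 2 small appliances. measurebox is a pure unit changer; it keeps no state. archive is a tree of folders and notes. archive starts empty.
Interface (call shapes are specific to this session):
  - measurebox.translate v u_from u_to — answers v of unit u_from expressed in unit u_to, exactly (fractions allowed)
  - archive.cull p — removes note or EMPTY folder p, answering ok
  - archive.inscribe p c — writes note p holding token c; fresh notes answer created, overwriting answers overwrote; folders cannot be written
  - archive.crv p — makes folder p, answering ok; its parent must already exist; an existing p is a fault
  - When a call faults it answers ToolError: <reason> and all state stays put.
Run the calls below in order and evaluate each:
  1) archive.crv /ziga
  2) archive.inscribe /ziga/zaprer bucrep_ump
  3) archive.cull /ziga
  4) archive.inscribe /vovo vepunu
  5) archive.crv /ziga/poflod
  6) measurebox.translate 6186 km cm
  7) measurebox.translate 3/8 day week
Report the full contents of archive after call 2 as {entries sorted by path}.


→ archive.crv(/ziga)
← ok
→ archive.inscribe(/ziga/zaprer, bucrep_ump)
← created
→ archive.cull(/ziga)
← ToolError: not empty
→ archive.inscribe(/vovo, vepunu)
← created
→ archive.crv(/ziga/poflod)
← ok
→ measurebox.translate(6186, km, cm)
← 618600000
→ measurebox.translate(3/8, day, week)
← 3/56

Answer: {ziga/, ziga/zaprer=bucrep_ump}


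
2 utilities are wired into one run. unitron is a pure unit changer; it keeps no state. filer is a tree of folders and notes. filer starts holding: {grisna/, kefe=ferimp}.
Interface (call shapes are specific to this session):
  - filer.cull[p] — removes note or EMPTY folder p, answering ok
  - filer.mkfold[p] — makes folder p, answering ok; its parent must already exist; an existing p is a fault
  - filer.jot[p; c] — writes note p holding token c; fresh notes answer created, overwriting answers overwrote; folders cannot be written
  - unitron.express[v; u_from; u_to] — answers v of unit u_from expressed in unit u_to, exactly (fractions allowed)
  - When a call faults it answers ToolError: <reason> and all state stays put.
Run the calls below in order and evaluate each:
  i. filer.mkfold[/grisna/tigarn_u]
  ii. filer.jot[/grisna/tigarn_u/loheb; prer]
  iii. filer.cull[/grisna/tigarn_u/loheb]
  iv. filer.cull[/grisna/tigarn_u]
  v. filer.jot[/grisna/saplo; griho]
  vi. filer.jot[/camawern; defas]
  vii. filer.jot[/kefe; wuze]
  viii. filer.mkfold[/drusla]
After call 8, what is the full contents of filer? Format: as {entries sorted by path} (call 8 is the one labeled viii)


Answer: {camawern=defas, drusla/, grisna/, grisna/saplo=griho, kefe=wuze}

Derivation:
Now I run mkfold on p: /grisna/tigarn_u: ok.
I use jot on p: /grisna/tigarn_u/loheb, c: prer: created.
I run cull on p: /grisna/tigarn_u/loheb, which returns ok.
I invoke cull on p: /grisna/tigarn_u, which returns ok.
I run jot on p: /grisna/saplo, c: griho, and observe created.
I call jot on p: /camawern, c: defas, yielding created.
Invoking jot on p: /kefe, c: wuze, which returns overwrote.
I use mkfold on p: /drusla, — result: ok.


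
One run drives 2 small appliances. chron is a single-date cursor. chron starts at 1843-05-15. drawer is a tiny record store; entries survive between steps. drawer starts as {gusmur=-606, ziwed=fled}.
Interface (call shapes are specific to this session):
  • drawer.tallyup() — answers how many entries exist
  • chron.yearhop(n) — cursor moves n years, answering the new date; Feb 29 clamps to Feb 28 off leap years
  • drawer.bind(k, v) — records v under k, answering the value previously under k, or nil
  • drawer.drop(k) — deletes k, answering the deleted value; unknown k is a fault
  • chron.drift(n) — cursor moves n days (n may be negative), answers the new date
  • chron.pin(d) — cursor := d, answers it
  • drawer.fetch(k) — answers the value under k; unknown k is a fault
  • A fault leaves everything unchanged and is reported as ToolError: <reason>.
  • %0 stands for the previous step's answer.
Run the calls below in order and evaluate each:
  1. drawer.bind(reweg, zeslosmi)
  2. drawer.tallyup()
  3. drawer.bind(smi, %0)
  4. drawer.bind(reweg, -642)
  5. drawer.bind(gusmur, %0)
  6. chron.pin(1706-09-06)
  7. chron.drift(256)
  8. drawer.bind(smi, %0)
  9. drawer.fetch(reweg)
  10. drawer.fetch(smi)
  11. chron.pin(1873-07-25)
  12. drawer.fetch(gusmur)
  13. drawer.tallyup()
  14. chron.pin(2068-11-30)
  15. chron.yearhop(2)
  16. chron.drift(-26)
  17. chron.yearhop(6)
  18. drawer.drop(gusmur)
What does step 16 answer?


I call bind on k: reweg, v: zeslosmi, and get nil.
Then tallyup, which returns 3.
Invoking bind on k: smi, v: %0, which returns nil.
Using bind on k: reweg, v: -642, which returns zeslosmi.
Now I run bind on k: gusmur, v: %0, which returns -606.
Invoking pin on d: 1706-09-06: 1706-09-06.
I try drift on n: 256, — result: 1707-05-20.
Calling bind on k: smi, v: %0, which returns 3.
Then fetch on k: reweg, → -642.
I use fetch on k: smi, and get 1707-05-20.
Calling pin on d: 1873-07-25, yielding 1873-07-25.
Then fetch on k: gusmur, yielding zeslosmi.
Next I call tallyup: 4.
Now I run pin on d: 2068-11-30, — result: 2068-11-30.
I invoke yearhop on n: 2, → 2070-11-30.
I use drift on n: -26, giving 2070-11-04.
Then yearhop on n: 6, giving 2076-11-04.
I call drop on k: gusmur, → zeslosmi.

Answer: 2070-11-04


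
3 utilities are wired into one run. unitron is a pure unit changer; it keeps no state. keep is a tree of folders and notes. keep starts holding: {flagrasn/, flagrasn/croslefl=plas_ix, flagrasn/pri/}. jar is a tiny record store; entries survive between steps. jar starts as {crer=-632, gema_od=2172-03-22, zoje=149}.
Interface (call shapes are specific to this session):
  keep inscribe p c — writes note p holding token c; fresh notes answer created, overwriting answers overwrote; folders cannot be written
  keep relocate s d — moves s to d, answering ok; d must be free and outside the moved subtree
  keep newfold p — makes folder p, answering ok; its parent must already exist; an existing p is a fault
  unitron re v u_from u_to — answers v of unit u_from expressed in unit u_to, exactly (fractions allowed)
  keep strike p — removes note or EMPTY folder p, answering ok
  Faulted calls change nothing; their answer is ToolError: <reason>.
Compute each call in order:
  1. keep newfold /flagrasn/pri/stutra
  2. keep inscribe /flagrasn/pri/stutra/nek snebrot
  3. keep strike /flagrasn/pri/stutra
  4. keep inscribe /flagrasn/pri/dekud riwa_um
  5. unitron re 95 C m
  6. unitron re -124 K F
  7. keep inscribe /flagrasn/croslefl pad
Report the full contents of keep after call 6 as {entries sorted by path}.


Answer: {flagrasn/, flagrasn/croslefl=plas_ix, flagrasn/pri/, flagrasn/pri/dekud=riwa_um, flagrasn/pri/stutra/, flagrasn/pri/stutra/nek=snebrot}

Derivation:
>> keep newfold(p→/flagrasn/pri/stutra)
<< ok
>> keep inscribe(p→/flagrasn/pri/stutra/nek, c→snebrot)
<< created
>> keep strike(p→/flagrasn/pri/stutra)
<< ToolError: not empty
>> keep inscribe(p→/flagrasn/pri/dekud, c→riwa_um)
<< created
>> unitron re(v→95, u_from→C, u_to→m)
<< ToolError: incompatible units
>> unitron re(v→-124, u_from→K, u_to→F)
<< -68287/100
>> keep inscribe(p→/flagrasn/croslefl, c→pad)
<< overwrote


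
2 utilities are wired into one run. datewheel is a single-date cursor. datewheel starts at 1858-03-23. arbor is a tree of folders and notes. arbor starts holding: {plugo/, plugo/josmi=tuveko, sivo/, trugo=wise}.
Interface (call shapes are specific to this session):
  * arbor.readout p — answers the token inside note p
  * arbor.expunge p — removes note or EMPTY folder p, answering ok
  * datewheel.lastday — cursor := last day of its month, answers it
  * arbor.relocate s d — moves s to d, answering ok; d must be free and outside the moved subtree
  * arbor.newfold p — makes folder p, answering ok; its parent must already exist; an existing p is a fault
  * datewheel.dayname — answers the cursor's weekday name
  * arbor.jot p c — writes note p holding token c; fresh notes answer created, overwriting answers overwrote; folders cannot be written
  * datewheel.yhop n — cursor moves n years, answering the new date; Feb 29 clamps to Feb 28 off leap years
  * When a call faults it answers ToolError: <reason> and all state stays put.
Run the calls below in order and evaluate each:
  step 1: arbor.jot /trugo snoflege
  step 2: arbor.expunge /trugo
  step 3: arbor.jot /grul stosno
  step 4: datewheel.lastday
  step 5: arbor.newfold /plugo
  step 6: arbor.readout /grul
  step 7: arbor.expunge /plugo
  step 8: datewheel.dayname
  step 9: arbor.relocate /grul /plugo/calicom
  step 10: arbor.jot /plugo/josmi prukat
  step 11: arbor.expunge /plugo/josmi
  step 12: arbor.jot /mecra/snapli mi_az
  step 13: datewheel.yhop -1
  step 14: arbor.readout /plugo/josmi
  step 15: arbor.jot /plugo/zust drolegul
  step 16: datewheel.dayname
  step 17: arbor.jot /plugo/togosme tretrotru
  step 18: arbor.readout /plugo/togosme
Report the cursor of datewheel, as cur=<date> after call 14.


Answer: cur=1857-03-31

Derivation:
[in] arbor.jot p→/trugo c→snoflege
  overwrote
[in] arbor.expunge p→/trugo
  ok
[in] arbor.jot p→/grul c→stosno
  created
[in] datewheel.lastday
  1858-03-31
[in] arbor.newfold p→/plugo
  ToolError: exists
[in] arbor.readout p→/grul
  stosno
[in] arbor.expunge p→/plugo
  ToolError: not empty
[in] datewheel.dayname
  Wednesday
[in] arbor.relocate s→/grul d→/plugo/calicom
  ok
[in] arbor.jot p→/plugo/josmi c→prukat
  overwrote
[in] arbor.expunge p→/plugo/josmi
  ok
[in] arbor.jot p→/mecra/snapli c→mi_az
  ToolError: no parent
[in] datewheel.yhop n→-1
  1857-03-31
[in] arbor.readout p→/plugo/josmi
  ToolError: not found
[in] arbor.jot p→/plugo/zust c→drolegul
  created
[in] datewheel.dayname
  Tuesday
[in] arbor.jot p→/plugo/togosme c→tretrotru
  created
[in] arbor.readout p→/plugo/togosme
  tretrotru
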